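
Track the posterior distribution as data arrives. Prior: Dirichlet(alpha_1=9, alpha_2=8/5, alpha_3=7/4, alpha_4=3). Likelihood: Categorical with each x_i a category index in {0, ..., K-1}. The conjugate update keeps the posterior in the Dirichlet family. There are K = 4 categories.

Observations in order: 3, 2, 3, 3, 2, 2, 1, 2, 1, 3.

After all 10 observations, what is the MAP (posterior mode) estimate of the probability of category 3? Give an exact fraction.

obs 1: x=3 → posterior Dirichlet(9, 8/5, 7/4, 4)
obs 2: x=2 → posterior Dirichlet(9, 8/5, 11/4, 4)
obs 3: x=3 → posterior Dirichlet(9, 8/5, 11/4, 5)
obs 4: x=3 → posterior Dirichlet(9, 8/5, 11/4, 6)
obs 5: x=2 → posterior Dirichlet(9, 8/5, 15/4, 6)
obs 6: x=2 → posterior Dirichlet(9, 8/5, 19/4, 6)
obs 7: x=1 → posterior Dirichlet(9, 13/5, 19/4, 6)
obs 8: x=2 → posterior Dirichlet(9, 13/5, 23/4, 6)
obs 9: x=1 → posterior Dirichlet(9, 18/5, 23/4, 6)
obs 10: x=3 → posterior Dirichlet(9, 18/5, 23/4, 7)

120/427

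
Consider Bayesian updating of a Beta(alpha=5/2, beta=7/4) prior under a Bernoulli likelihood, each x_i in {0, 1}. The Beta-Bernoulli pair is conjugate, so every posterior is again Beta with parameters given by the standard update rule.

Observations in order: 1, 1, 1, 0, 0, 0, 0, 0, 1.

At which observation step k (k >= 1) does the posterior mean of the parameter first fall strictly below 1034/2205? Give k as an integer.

obs 1: x=1 → posterior Beta(7/2, 7/4)
obs 2: x=1 → posterior Beta(9/2, 7/4)
obs 3: x=1 → posterior Beta(11/2, 7/4)
obs 4: x=0 → posterior Beta(11/2, 11/4)
obs 5: x=0 → posterior Beta(11/2, 15/4)
obs 6: x=0 → posterior Beta(11/2, 19/4)
obs 7: x=0 → posterior Beta(11/2, 23/4)
obs 8: x=0 → posterior Beta(11/2, 27/4)
obs 9: x=1 → posterior Beta(13/2, 27/4)

k = 8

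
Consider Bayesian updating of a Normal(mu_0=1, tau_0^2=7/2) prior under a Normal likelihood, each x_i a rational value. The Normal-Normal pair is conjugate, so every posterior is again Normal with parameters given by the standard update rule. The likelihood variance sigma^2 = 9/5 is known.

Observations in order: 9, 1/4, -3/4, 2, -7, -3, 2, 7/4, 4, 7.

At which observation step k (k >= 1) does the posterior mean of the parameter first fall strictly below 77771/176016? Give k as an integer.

obs 1: x=9 → posterior Normal(333/53, 63/53)
obs 2: x=1/4 → posterior Normal(1367/352, 63/88)
obs 3: x=-3/4 → posterior Normal(631/246, 21/41)
obs 4: x=2 → posterior Normal(771/316, 63/158)
obs 5: x=-7 → posterior Normal(281/386, 63/193)
obs 6: x=-3 → posterior Normal(71/456, 21/76)
obs 7: x=2 → posterior Normal(211/526, 63/263)
obs 8: x=7/4 → posterior Normal(667/1192, 63/298)
obs 9: x=4 → posterior Normal(409/444, 7/37)
obs 10: x=7 → posterior Normal(2207/1472, 63/368)

k = 6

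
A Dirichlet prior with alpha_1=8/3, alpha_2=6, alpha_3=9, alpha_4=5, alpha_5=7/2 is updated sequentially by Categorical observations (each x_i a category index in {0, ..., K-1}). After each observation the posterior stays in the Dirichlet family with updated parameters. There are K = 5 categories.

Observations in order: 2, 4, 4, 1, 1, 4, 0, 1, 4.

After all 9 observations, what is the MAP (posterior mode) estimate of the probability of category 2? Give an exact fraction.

54/181

obs 1: x=2 → posterior Dirichlet(8/3, 6, 10, 5, 7/2)
obs 2: x=4 → posterior Dirichlet(8/3, 6, 10, 5, 9/2)
obs 3: x=4 → posterior Dirichlet(8/3, 6, 10, 5, 11/2)
obs 4: x=1 → posterior Dirichlet(8/3, 7, 10, 5, 11/2)
obs 5: x=1 → posterior Dirichlet(8/3, 8, 10, 5, 11/2)
obs 6: x=4 → posterior Dirichlet(8/3, 8, 10, 5, 13/2)
obs 7: x=0 → posterior Dirichlet(11/3, 8, 10, 5, 13/2)
obs 8: x=1 → posterior Dirichlet(11/3, 9, 10, 5, 13/2)
obs 9: x=4 → posterior Dirichlet(11/3, 9, 10, 5, 15/2)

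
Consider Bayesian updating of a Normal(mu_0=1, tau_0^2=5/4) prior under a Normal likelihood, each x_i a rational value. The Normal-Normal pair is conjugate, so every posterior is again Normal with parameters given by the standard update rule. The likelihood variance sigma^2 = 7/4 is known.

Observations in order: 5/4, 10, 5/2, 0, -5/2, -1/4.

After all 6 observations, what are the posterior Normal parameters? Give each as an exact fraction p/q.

obs 1: x=5/4 → posterior Normal(53/48, 35/48)
obs 2: x=10 → posterior Normal(253/68, 35/68)
obs 3: x=5/2 → posterior Normal(303/88, 35/88)
obs 4: x=0 → posterior Normal(101/36, 35/108)
obs 5: x=-5/2 → posterior Normal(253/128, 35/128)
obs 6: x=-1/4 → posterior Normal(62/37, 35/148)

mu_0=62/37, tau_0^2=35/148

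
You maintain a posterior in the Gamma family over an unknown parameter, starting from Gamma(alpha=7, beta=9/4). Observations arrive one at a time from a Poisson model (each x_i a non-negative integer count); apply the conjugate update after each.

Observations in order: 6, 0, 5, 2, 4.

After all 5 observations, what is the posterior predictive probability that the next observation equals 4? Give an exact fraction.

20830767495571580743286893139494090918400/122187436231539613562527166606475849716883

obs 1: x=6 → posterior Gamma(13, 13/4)
obs 2: x=0 → posterior Gamma(13, 17/4)
obs 3: x=5 → posterior Gamma(18, 21/4)
obs 4: x=2 → posterior Gamma(20, 25/4)
obs 5: x=4 → posterior Gamma(24, 29/4)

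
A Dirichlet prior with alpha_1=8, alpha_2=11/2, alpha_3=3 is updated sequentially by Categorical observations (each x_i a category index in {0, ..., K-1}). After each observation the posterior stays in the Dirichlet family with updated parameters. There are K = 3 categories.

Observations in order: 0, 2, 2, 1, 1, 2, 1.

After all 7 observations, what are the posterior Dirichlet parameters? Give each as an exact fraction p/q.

alpha_1=9, alpha_2=17/2, alpha_3=6

obs 1: x=0 → posterior Dirichlet(9, 11/2, 3)
obs 2: x=2 → posterior Dirichlet(9, 11/2, 4)
obs 3: x=2 → posterior Dirichlet(9, 11/2, 5)
obs 4: x=1 → posterior Dirichlet(9, 13/2, 5)
obs 5: x=1 → posterior Dirichlet(9, 15/2, 5)
obs 6: x=2 → posterior Dirichlet(9, 15/2, 6)
obs 7: x=1 → posterior Dirichlet(9, 17/2, 6)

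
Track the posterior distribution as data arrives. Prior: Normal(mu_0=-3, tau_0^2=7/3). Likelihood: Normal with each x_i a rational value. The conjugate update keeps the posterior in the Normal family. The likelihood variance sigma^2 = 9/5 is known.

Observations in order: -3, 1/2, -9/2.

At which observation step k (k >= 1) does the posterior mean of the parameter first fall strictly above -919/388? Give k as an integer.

obs 1: x=-3 → posterior Normal(-3, 63/62)
obs 2: x=1/2 → posterior Normal(-337/194, 63/97)
obs 3: x=-9/2 → posterior Normal(-163/66, 21/44)

k = 2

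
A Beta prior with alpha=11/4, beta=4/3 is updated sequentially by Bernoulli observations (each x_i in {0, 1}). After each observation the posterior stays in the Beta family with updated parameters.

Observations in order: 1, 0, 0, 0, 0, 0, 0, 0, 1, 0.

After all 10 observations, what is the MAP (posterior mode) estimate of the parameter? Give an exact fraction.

9/29

obs 1: x=1 → posterior Beta(15/4, 4/3)
obs 2: x=0 → posterior Beta(15/4, 7/3)
obs 3: x=0 → posterior Beta(15/4, 10/3)
obs 4: x=0 → posterior Beta(15/4, 13/3)
obs 5: x=0 → posterior Beta(15/4, 16/3)
obs 6: x=0 → posterior Beta(15/4, 19/3)
obs 7: x=0 → posterior Beta(15/4, 22/3)
obs 8: x=0 → posterior Beta(15/4, 25/3)
obs 9: x=1 → posterior Beta(19/4, 25/3)
obs 10: x=0 → posterior Beta(19/4, 28/3)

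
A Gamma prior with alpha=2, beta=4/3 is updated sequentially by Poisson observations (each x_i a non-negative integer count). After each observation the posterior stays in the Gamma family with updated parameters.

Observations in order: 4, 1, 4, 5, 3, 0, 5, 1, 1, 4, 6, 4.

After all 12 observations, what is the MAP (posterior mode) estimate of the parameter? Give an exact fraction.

obs 1: x=4 → posterior Gamma(6, 7/3)
obs 2: x=1 → posterior Gamma(7, 10/3)
obs 3: x=4 → posterior Gamma(11, 13/3)
obs 4: x=5 → posterior Gamma(16, 16/3)
obs 5: x=3 → posterior Gamma(19, 19/3)
obs 6: x=0 → posterior Gamma(19, 22/3)
obs 7: x=5 → posterior Gamma(24, 25/3)
obs 8: x=1 → posterior Gamma(25, 28/3)
obs 9: x=1 → posterior Gamma(26, 31/3)
obs 10: x=4 → posterior Gamma(30, 34/3)
obs 11: x=6 → posterior Gamma(36, 37/3)
obs 12: x=4 → posterior Gamma(40, 40/3)

117/40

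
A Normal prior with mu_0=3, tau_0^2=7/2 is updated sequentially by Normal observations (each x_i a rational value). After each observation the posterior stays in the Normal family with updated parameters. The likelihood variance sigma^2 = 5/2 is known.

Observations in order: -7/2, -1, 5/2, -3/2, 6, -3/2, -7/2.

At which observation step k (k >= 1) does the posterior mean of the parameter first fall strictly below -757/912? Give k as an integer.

obs 1: x=-7/2 → posterior Normal(-19/24, 35/24)
obs 2: x=-1 → posterior Normal(-33/38, 35/38)
obs 3: x=5/2 → posterior Normal(1/26, 35/52)
obs 4: x=-3/2 → posterior Normal(-19/66, 35/66)
obs 5: x=6 → posterior Normal(13/16, 7/16)
obs 6: x=-3/2 → posterior Normal(22/47, 35/94)
obs 7: x=-7/2 → posterior Normal(-5/108, 35/108)

k = 2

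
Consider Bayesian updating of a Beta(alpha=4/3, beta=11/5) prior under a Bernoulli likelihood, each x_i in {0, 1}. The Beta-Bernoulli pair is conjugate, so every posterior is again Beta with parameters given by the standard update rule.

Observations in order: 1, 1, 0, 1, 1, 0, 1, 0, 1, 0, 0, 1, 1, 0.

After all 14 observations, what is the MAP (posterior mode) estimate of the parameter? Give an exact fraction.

125/233

obs 1: x=1 → posterior Beta(7/3, 11/5)
obs 2: x=1 → posterior Beta(10/3, 11/5)
obs 3: x=0 → posterior Beta(10/3, 16/5)
obs 4: x=1 → posterior Beta(13/3, 16/5)
obs 5: x=1 → posterior Beta(16/3, 16/5)
obs 6: x=0 → posterior Beta(16/3, 21/5)
obs 7: x=1 → posterior Beta(19/3, 21/5)
obs 8: x=0 → posterior Beta(19/3, 26/5)
obs 9: x=1 → posterior Beta(22/3, 26/5)
obs 10: x=0 → posterior Beta(22/3, 31/5)
obs 11: x=0 → posterior Beta(22/3, 36/5)
obs 12: x=1 → posterior Beta(25/3, 36/5)
obs 13: x=1 → posterior Beta(28/3, 36/5)
obs 14: x=0 → posterior Beta(28/3, 41/5)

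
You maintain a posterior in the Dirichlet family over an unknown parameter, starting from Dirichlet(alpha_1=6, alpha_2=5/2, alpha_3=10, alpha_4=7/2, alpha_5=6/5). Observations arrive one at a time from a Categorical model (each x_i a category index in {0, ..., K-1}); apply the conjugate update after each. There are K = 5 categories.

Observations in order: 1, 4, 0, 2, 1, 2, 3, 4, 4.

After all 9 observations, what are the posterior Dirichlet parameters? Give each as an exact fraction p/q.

alpha_1=7, alpha_2=9/2, alpha_3=12, alpha_4=9/2, alpha_5=21/5

obs 1: x=1 → posterior Dirichlet(6, 7/2, 10, 7/2, 6/5)
obs 2: x=4 → posterior Dirichlet(6, 7/2, 10, 7/2, 11/5)
obs 3: x=0 → posterior Dirichlet(7, 7/2, 10, 7/2, 11/5)
obs 4: x=2 → posterior Dirichlet(7, 7/2, 11, 7/2, 11/5)
obs 5: x=1 → posterior Dirichlet(7, 9/2, 11, 7/2, 11/5)
obs 6: x=2 → posterior Dirichlet(7, 9/2, 12, 7/2, 11/5)
obs 7: x=3 → posterior Dirichlet(7, 9/2, 12, 9/2, 11/5)
obs 8: x=4 → posterior Dirichlet(7, 9/2, 12, 9/2, 16/5)
obs 9: x=4 → posterior Dirichlet(7, 9/2, 12, 9/2, 21/5)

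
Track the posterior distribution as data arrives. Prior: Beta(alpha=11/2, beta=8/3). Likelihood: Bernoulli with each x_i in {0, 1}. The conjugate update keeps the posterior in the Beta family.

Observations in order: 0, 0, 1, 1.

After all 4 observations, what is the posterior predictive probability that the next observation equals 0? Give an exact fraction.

obs 1: x=0 → posterior Beta(11/2, 11/3)
obs 2: x=0 → posterior Beta(11/2, 14/3)
obs 3: x=1 → posterior Beta(13/2, 14/3)
obs 4: x=1 → posterior Beta(15/2, 14/3)

28/73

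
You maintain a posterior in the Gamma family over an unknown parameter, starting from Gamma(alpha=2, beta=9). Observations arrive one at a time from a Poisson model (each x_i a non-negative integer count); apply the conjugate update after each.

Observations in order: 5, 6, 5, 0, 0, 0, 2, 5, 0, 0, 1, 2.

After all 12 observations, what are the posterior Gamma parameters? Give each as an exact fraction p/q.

alpha=28, beta=21

obs 1: x=5 → posterior Gamma(7, 10)
obs 2: x=6 → posterior Gamma(13, 11)
obs 3: x=5 → posterior Gamma(18, 12)
obs 4: x=0 → posterior Gamma(18, 13)
obs 5: x=0 → posterior Gamma(18, 14)
obs 6: x=0 → posterior Gamma(18, 15)
obs 7: x=2 → posterior Gamma(20, 16)
obs 8: x=5 → posterior Gamma(25, 17)
obs 9: x=0 → posterior Gamma(25, 18)
obs 10: x=0 → posterior Gamma(25, 19)
obs 11: x=1 → posterior Gamma(26, 20)
obs 12: x=2 → posterior Gamma(28, 21)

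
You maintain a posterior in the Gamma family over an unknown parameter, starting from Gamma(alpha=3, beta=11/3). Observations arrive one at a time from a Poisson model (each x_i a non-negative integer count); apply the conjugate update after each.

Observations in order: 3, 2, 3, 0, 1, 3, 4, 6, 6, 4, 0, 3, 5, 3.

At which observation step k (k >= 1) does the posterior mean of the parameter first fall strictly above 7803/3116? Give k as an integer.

k = 10

obs 1: x=3 → posterior Gamma(6, 14/3)
obs 2: x=2 → posterior Gamma(8, 17/3)
obs 3: x=3 → posterior Gamma(11, 20/3)
obs 4: x=0 → posterior Gamma(11, 23/3)
obs 5: x=1 → posterior Gamma(12, 26/3)
obs 6: x=3 → posterior Gamma(15, 29/3)
obs 7: x=4 → posterior Gamma(19, 32/3)
obs 8: x=6 → posterior Gamma(25, 35/3)
obs 9: x=6 → posterior Gamma(31, 38/3)
obs 10: x=4 → posterior Gamma(35, 41/3)
obs 11: x=0 → posterior Gamma(35, 44/3)
obs 12: x=3 → posterior Gamma(38, 47/3)
obs 13: x=5 → posterior Gamma(43, 50/3)
obs 14: x=3 → posterior Gamma(46, 53/3)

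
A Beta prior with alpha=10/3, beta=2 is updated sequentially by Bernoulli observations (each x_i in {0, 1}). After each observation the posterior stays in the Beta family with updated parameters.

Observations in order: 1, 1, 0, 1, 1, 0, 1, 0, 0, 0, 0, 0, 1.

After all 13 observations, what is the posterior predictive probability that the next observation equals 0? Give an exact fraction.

27/55

obs 1: x=1 → posterior Beta(13/3, 2)
obs 2: x=1 → posterior Beta(16/3, 2)
obs 3: x=0 → posterior Beta(16/3, 3)
obs 4: x=1 → posterior Beta(19/3, 3)
obs 5: x=1 → posterior Beta(22/3, 3)
obs 6: x=0 → posterior Beta(22/3, 4)
obs 7: x=1 → posterior Beta(25/3, 4)
obs 8: x=0 → posterior Beta(25/3, 5)
obs 9: x=0 → posterior Beta(25/3, 6)
obs 10: x=0 → posterior Beta(25/3, 7)
obs 11: x=0 → posterior Beta(25/3, 8)
obs 12: x=0 → posterior Beta(25/3, 9)
obs 13: x=1 → posterior Beta(28/3, 9)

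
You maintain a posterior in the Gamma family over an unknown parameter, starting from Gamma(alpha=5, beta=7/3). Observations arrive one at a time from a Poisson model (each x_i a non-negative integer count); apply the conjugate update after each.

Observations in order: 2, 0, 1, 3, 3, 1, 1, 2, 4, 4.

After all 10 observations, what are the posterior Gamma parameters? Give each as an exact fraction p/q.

obs 1: x=2 → posterior Gamma(7, 10/3)
obs 2: x=0 → posterior Gamma(7, 13/3)
obs 3: x=1 → posterior Gamma(8, 16/3)
obs 4: x=3 → posterior Gamma(11, 19/3)
obs 5: x=3 → posterior Gamma(14, 22/3)
obs 6: x=1 → posterior Gamma(15, 25/3)
obs 7: x=1 → posterior Gamma(16, 28/3)
obs 8: x=2 → posterior Gamma(18, 31/3)
obs 9: x=4 → posterior Gamma(22, 34/3)
obs 10: x=4 → posterior Gamma(26, 37/3)

alpha=26, beta=37/3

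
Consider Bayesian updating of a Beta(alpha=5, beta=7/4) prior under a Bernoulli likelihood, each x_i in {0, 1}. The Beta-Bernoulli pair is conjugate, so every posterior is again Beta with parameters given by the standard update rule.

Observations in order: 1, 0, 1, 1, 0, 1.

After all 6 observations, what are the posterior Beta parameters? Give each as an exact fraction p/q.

obs 1: x=1 → posterior Beta(6, 7/4)
obs 2: x=0 → posterior Beta(6, 11/4)
obs 3: x=1 → posterior Beta(7, 11/4)
obs 4: x=1 → posterior Beta(8, 11/4)
obs 5: x=0 → posterior Beta(8, 15/4)
obs 6: x=1 → posterior Beta(9, 15/4)

alpha=9, beta=15/4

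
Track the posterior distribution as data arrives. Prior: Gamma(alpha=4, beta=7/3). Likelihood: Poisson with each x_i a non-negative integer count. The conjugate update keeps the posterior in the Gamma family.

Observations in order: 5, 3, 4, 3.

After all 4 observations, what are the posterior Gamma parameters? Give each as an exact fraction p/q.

obs 1: x=5 → posterior Gamma(9, 10/3)
obs 2: x=3 → posterior Gamma(12, 13/3)
obs 3: x=4 → posterior Gamma(16, 16/3)
obs 4: x=3 → posterior Gamma(19, 19/3)

alpha=19, beta=19/3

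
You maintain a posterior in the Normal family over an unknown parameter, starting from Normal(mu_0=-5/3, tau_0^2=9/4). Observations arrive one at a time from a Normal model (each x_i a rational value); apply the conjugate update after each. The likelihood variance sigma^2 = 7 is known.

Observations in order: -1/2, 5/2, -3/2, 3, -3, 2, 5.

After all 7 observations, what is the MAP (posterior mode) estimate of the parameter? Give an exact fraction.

obs 1: x=-1/2 → posterior Normal(-307/222, 63/37)
obs 2: x=5/2 → posterior Normal(-43/69, 63/46)
obs 3: x=-3/2 → posterior Normal(-23/30, 63/55)
obs 4: x=3 → posterior Normal(-91/384, 63/64)
obs 5: x=-3 → posterior Normal(-253/438, 63/73)
obs 6: x=2 → posterior Normal(-145/492, 63/82)
obs 7: x=5 → posterior Normal(125/546, 9/13)

125/546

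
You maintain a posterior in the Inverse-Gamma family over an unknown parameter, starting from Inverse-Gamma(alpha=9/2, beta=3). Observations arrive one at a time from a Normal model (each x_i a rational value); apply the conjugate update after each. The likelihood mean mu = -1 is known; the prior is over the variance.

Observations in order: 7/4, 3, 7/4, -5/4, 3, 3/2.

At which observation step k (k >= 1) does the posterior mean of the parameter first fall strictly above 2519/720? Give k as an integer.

obs 1: x=7/4 → posterior Inverse-Gamma(5, 217/32)
obs 2: x=3 → posterior Inverse-Gamma(11/2, 473/32)
obs 3: x=7/4 → posterior Inverse-Gamma(6, 297/16)
obs 4: x=-5/4 → posterior Inverse-Gamma(13/2, 595/32)
obs 5: x=3 → posterior Inverse-Gamma(7, 851/32)
obs 6: x=3/2 → posterior Inverse-Gamma(15/2, 951/32)

k = 3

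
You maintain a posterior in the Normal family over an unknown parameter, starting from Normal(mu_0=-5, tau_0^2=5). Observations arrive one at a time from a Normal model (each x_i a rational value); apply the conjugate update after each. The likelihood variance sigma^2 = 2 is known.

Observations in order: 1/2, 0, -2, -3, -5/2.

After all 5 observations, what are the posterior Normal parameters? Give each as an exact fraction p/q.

obs 1: x=1/2 → posterior Normal(-15/14, 10/7)
obs 2: x=0 → posterior Normal(-5/8, 5/6)
obs 3: x=-2 → posterior Normal(-35/34, 10/17)
obs 4: x=-3 → posterior Normal(-65/44, 5/11)
obs 5: x=-5/2 → posterior Normal(-5/3, 10/27)

mu_0=-5/3, tau_0^2=10/27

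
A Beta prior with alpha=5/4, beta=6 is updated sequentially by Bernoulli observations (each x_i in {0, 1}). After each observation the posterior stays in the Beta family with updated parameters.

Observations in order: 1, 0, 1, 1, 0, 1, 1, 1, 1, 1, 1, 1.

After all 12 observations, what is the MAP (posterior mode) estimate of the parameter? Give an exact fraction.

41/69

obs 1: x=1 → posterior Beta(9/4, 6)
obs 2: x=0 → posterior Beta(9/4, 7)
obs 3: x=1 → posterior Beta(13/4, 7)
obs 4: x=1 → posterior Beta(17/4, 7)
obs 5: x=0 → posterior Beta(17/4, 8)
obs 6: x=1 → posterior Beta(21/4, 8)
obs 7: x=1 → posterior Beta(25/4, 8)
obs 8: x=1 → posterior Beta(29/4, 8)
obs 9: x=1 → posterior Beta(33/4, 8)
obs 10: x=1 → posterior Beta(37/4, 8)
obs 11: x=1 → posterior Beta(41/4, 8)
obs 12: x=1 → posterior Beta(45/4, 8)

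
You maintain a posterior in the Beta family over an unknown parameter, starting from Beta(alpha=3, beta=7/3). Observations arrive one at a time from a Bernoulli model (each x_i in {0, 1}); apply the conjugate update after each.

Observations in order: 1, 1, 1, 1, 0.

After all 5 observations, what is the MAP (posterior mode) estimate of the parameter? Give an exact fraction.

18/25

obs 1: x=1 → posterior Beta(4, 7/3)
obs 2: x=1 → posterior Beta(5, 7/3)
obs 3: x=1 → posterior Beta(6, 7/3)
obs 4: x=1 → posterior Beta(7, 7/3)
obs 5: x=0 → posterior Beta(7, 10/3)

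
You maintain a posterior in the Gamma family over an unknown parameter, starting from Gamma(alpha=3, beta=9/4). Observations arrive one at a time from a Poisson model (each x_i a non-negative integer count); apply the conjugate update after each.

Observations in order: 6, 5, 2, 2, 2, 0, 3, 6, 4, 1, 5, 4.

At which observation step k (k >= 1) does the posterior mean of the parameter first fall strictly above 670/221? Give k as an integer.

k = 2

obs 1: x=6 → posterior Gamma(9, 13/4)
obs 2: x=5 → posterior Gamma(14, 17/4)
obs 3: x=2 → posterior Gamma(16, 21/4)
obs 4: x=2 → posterior Gamma(18, 25/4)
obs 5: x=2 → posterior Gamma(20, 29/4)
obs 6: x=0 → posterior Gamma(20, 33/4)
obs 7: x=3 → posterior Gamma(23, 37/4)
obs 8: x=6 → posterior Gamma(29, 41/4)
obs 9: x=4 → posterior Gamma(33, 45/4)
obs 10: x=1 → posterior Gamma(34, 49/4)
obs 11: x=5 → posterior Gamma(39, 53/4)
obs 12: x=4 → posterior Gamma(43, 57/4)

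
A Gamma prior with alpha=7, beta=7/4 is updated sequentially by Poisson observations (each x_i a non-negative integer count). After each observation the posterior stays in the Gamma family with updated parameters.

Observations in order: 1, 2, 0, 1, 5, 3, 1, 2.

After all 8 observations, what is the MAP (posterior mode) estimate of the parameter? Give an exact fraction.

obs 1: x=1 → posterior Gamma(8, 11/4)
obs 2: x=2 → posterior Gamma(10, 15/4)
obs 3: x=0 → posterior Gamma(10, 19/4)
obs 4: x=1 → posterior Gamma(11, 23/4)
obs 5: x=5 → posterior Gamma(16, 27/4)
obs 6: x=3 → posterior Gamma(19, 31/4)
obs 7: x=1 → posterior Gamma(20, 35/4)
obs 8: x=2 → posterior Gamma(22, 39/4)

28/13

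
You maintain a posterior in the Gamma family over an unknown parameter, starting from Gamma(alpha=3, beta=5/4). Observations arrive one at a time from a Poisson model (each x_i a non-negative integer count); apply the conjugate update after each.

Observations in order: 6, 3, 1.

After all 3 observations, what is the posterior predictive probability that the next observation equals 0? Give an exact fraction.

obs 1: x=6 → posterior Gamma(9, 9/4)
obs 2: x=3 → posterior Gamma(12, 13/4)
obs 3: x=1 → posterior Gamma(13, 17/4)

9904578032905937/154472377739119461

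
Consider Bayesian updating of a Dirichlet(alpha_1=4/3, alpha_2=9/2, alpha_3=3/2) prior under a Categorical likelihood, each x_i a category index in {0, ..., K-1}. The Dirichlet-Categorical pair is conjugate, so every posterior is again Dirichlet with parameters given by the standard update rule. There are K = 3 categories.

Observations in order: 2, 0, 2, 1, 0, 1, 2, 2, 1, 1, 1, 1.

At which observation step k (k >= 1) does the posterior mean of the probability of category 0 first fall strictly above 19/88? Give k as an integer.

k = 2

obs 1: x=2 → posterior Dirichlet(4/3, 9/2, 5/2)
obs 2: x=0 → posterior Dirichlet(7/3, 9/2, 5/2)
obs 3: x=2 → posterior Dirichlet(7/3, 9/2, 7/2)
obs 4: x=1 → posterior Dirichlet(7/3, 11/2, 7/2)
obs 5: x=0 → posterior Dirichlet(10/3, 11/2, 7/2)
obs 6: x=1 → posterior Dirichlet(10/3, 13/2, 7/2)
obs 7: x=2 → posterior Dirichlet(10/3, 13/2, 9/2)
obs 8: x=2 → posterior Dirichlet(10/3, 13/2, 11/2)
obs 9: x=1 → posterior Dirichlet(10/3, 15/2, 11/2)
obs 10: x=1 → posterior Dirichlet(10/3, 17/2, 11/2)
obs 11: x=1 → posterior Dirichlet(10/3, 19/2, 11/2)
obs 12: x=1 → posterior Dirichlet(10/3, 21/2, 11/2)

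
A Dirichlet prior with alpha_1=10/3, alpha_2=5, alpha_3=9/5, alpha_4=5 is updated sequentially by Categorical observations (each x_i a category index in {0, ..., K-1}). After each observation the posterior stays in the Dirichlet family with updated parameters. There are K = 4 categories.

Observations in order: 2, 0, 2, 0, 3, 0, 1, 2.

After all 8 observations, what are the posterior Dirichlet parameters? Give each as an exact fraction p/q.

obs 1: x=2 → posterior Dirichlet(10/3, 5, 14/5, 5)
obs 2: x=0 → posterior Dirichlet(13/3, 5, 14/5, 5)
obs 3: x=2 → posterior Dirichlet(13/3, 5, 19/5, 5)
obs 4: x=0 → posterior Dirichlet(16/3, 5, 19/5, 5)
obs 5: x=3 → posterior Dirichlet(16/3, 5, 19/5, 6)
obs 6: x=0 → posterior Dirichlet(19/3, 5, 19/5, 6)
obs 7: x=1 → posterior Dirichlet(19/3, 6, 19/5, 6)
obs 8: x=2 → posterior Dirichlet(19/3, 6, 24/5, 6)

alpha_1=19/3, alpha_2=6, alpha_3=24/5, alpha_4=6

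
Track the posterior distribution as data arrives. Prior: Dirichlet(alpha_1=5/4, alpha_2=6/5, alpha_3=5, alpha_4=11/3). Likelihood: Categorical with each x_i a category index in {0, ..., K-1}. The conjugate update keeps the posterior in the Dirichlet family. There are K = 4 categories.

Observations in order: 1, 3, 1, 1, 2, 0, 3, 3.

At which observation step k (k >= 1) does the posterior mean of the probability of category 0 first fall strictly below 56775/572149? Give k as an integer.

k = 2

obs 1: x=1 → posterior Dirichlet(5/4, 11/5, 5, 11/3)
obs 2: x=3 → posterior Dirichlet(5/4, 11/5, 5, 14/3)
obs 3: x=1 → posterior Dirichlet(5/4, 16/5, 5, 14/3)
obs 4: x=1 → posterior Dirichlet(5/4, 21/5, 5, 14/3)
obs 5: x=2 → posterior Dirichlet(5/4, 21/5, 6, 14/3)
obs 6: x=0 → posterior Dirichlet(9/4, 21/5, 6, 14/3)
obs 7: x=3 → posterior Dirichlet(9/4, 21/5, 6, 17/3)
obs 8: x=3 → posterior Dirichlet(9/4, 21/5, 6, 20/3)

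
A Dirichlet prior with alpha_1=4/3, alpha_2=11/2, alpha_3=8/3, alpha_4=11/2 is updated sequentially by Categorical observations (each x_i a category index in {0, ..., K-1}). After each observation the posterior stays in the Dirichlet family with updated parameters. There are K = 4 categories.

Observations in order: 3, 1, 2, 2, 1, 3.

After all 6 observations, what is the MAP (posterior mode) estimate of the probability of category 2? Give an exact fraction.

obs 1: x=3 → posterior Dirichlet(4/3, 11/2, 8/3, 13/2)
obs 2: x=1 → posterior Dirichlet(4/3, 13/2, 8/3, 13/2)
obs 3: x=2 → posterior Dirichlet(4/3, 13/2, 11/3, 13/2)
obs 4: x=2 → posterior Dirichlet(4/3, 13/2, 14/3, 13/2)
obs 5: x=1 → posterior Dirichlet(4/3, 15/2, 14/3, 13/2)
obs 6: x=3 → posterior Dirichlet(4/3, 15/2, 14/3, 15/2)

11/51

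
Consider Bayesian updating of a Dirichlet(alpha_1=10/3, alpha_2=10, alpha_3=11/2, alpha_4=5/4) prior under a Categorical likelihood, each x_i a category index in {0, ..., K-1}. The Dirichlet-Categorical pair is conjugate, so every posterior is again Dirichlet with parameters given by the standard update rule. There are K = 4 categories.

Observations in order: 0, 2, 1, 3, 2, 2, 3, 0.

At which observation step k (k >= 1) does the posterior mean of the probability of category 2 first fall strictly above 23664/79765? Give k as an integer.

obs 1: x=0 → posterior Dirichlet(13/3, 10, 11/2, 5/4)
obs 2: x=2 → posterior Dirichlet(13/3, 10, 13/2, 5/4)
obs 3: x=1 → posterior Dirichlet(13/3, 11, 13/2, 5/4)
obs 4: x=3 → posterior Dirichlet(13/3, 11, 13/2, 9/4)
obs 5: x=2 → posterior Dirichlet(13/3, 11, 15/2, 9/4)
obs 6: x=2 → posterior Dirichlet(13/3, 11, 17/2, 9/4)
obs 7: x=3 → posterior Dirichlet(13/3, 11, 17/2, 13/4)
obs 8: x=0 → posterior Dirichlet(16/3, 11, 17/2, 13/4)

k = 5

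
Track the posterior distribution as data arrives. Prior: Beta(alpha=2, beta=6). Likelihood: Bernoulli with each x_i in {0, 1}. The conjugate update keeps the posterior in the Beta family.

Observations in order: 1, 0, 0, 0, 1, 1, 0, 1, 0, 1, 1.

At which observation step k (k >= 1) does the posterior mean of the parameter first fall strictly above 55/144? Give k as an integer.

k = 10

obs 1: x=1 → posterior Beta(3, 6)
obs 2: x=0 → posterior Beta(3, 7)
obs 3: x=0 → posterior Beta(3, 8)
obs 4: x=0 → posterior Beta(3, 9)
obs 5: x=1 → posterior Beta(4, 9)
obs 6: x=1 → posterior Beta(5, 9)
obs 7: x=0 → posterior Beta(5, 10)
obs 8: x=1 → posterior Beta(6, 10)
obs 9: x=0 → posterior Beta(6, 11)
obs 10: x=1 → posterior Beta(7, 11)
obs 11: x=1 → posterior Beta(8, 11)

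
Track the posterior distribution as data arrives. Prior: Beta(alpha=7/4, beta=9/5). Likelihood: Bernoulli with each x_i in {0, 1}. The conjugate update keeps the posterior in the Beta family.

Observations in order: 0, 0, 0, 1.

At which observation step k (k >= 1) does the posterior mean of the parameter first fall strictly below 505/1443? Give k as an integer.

k = 2

obs 1: x=0 → posterior Beta(7/4, 14/5)
obs 2: x=0 → posterior Beta(7/4, 19/5)
obs 3: x=0 → posterior Beta(7/4, 24/5)
obs 4: x=1 → posterior Beta(11/4, 24/5)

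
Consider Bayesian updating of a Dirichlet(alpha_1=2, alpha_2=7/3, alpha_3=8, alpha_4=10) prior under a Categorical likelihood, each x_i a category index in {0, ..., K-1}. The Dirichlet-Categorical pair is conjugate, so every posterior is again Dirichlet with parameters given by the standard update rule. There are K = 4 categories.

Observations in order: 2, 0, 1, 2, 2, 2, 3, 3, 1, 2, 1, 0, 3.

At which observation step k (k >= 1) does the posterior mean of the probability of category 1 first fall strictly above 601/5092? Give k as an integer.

k = 3

obs 1: x=2 → posterior Dirichlet(2, 7/3, 9, 10)
obs 2: x=0 → posterior Dirichlet(3, 7/3, 9, 10)
obs 3: x=1 → posterior Dirichlet(3, 10/3, 9, 10)
obs 4: x=2 → posterior Dirichlet(3, 10/3, 10, 10)
obs 5: x=2 → posterior Dirichlet(3, 10/3, 11, 10)
obs 6: x=2 → posterior Dirichlet(3, 10/3, 12, 10)
obs 7: x=3 → posterior Dirichlet(3, 10/3, 12, 11)
obs 8: x=3 → posterior Dirichlet(3, 10/3, 12, 12)
obs 9: x=1 → posterior Dirichlet(3, 13/3, 12, 12)
obs 10: x=2 → posterior Dirichlet(3, 13/3, 13, 12)
obs 11: x=1 → posterior Dirichlet(3, 16/3, 13, 12)
obs 12: x=0 → posterior Dirichlet(4, 16/3, 13, 12)
obs 13: x=3 → posterior Dirichlet(4, 16/3, 13, 13)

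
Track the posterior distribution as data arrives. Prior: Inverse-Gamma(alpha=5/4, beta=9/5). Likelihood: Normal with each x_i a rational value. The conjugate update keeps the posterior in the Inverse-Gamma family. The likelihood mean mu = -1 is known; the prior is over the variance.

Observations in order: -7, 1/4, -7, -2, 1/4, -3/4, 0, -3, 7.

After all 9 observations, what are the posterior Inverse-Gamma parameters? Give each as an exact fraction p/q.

alpha=23/4, beta=11903/160

obs 1: x=-7 → posterior Inverse-Gamma(7/4, 99/5)
obs 2: x=1/4 → posterior Inverse-Gamma(9/4, 3293/160)
obs 3: x=-7 → posterior Inverse-Gamma(11/4, 6173/160)
obs 4: x=-2 → posterior Inverse-Gamma(13/4, 6253/160)
obs 5: x=1/4 → posterior Inverse-Gamma(15/4, 3189/80)
obs 6: x=-3/4 → posterior Inverse-Gamma(17/4, 6383/160)
obs 7: x=0 → posterior Inverse-Gamma(19/4, 6463/160)
obs 8: x=-3 → posterior Inverse-Gamma(21/4, 6783/160)
obs 9: x=7 → posterior Inverse-Gamma(23/4, 11903/160)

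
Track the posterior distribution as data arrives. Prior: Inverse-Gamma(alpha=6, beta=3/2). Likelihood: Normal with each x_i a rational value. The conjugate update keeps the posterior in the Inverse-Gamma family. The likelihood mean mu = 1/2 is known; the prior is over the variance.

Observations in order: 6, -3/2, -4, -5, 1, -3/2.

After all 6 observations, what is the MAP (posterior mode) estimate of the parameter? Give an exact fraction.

obs 1: x=6 → posterior Inverse-Gamma(13/2, 133/8)
obs 2: x=-3/2 → posterior Inverse-Gamma(7, 149/8)
obs 3: x=-4 → posterior Inverse-Gamma(15/2, 115/4)
obs 4: x=-5 → posterior Inverse-Gamma(8, 351/8)
obs 5: x=1 → posterior Inverse-Gamma(17/2, 44)
obs 6: x=-3/2 → posterior Inverse-Gamma(9, 46)

23/5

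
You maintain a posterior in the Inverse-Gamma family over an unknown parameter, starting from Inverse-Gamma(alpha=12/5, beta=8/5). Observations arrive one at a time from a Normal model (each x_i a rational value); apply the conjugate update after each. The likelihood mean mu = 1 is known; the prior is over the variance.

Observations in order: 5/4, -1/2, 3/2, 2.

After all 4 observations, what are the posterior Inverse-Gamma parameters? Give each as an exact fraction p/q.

obs 1: x=5/4 → posterior Inverse-Gamma(29/10, 261/160)
obs 2: x=-1/2 → posterior Inverse-Gamma(17/5, 441/160)
obs 3: x=3/2 → posterior Inverse-Gamma(39/10, 461/160)
obs 4: x=2 → posterior Inverse-Gamma(22/5, 541/160)

alpha=22/5, beta=541/160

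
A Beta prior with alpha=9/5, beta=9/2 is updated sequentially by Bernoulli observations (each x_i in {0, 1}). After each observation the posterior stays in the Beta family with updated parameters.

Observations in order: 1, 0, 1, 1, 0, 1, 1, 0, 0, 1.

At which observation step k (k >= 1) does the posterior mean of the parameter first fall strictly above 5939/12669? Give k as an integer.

obs 1: x=1 → posterior Beta(14/5, 9/2)
obs 2: x=0 → posterior Beta(14/5, 11/2)
obs 3: x=1 → posterior Beta(19/5, 11/2)
obs 4: x=1 → posterior Beta(24/5, 11/2)
obs 5: x=0 → posterior Beta(24/5, 13/2)
obs 6: x=1 → posterior Beta(29/5, 13/2)
obs 7: x=1 → posterior Beta(34/5, 13/2)
obs 8: x=0 → posterior Beta(34/5, 15/2)
obs 9: x=0 → posterior Beta(34/5, 17/2)
obs 10: x=1 → posterior Beta(39/5, 17/2)

k = 6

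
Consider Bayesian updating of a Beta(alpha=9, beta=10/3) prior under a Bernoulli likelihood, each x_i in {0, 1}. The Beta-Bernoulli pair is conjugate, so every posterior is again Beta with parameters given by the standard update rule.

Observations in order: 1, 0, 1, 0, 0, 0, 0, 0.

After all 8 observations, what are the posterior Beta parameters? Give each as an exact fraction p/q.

obs 1: x=1 → posterior Beta(10, 10/3)
obs 2: x=0 → posterior Beta(10, 13/3)
obs 3: x=1 → posterior Beta(11, 13/3)
obs 4: x=0 → posterior Beta(11, 16/3)
obs 5: x=0 → posterior Beta(11, 19/3)
obs 6: x=0 → posterior Beta(11, 22/3)
obs 7: x=0 → posterior Beta(11, 25/3)
obs 8: x=0 → posterior Beta(11, 28/3)

alpha=11, beta=28/3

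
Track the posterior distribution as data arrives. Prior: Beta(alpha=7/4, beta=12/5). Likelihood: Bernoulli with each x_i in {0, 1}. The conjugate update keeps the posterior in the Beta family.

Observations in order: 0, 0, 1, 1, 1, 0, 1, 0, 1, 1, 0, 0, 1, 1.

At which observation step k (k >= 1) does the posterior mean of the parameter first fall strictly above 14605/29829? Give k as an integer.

k = 5

obs 1: x=0 → posterior Beta(7/4, 17/5)
obs 2: x=0 → posterior Beta(7/4, 22/5)
obs 3: x=1 → posterior Beta(11/4, 22/5)
obs 4: x=1 → posterior Beta(15/4, 22/5)
obs 5: x=1 → posterior Beta(19/4, 22/5)
obs 6: x=0 → posterior Beta(19/4, 27/5)
obs 7: x=1 → posterior Beta(23/4, 27/5)
obs 8: x=0 → posterior Beta(23/4, 32/5)
obs 9: x=1 → posterior Beta(27/4, 32/5)
obs 10: x=1 → posterior Beta(31/4, 32/5)
obs 11: x=0 → posterior Beta(31/4, 37/5)
obs 12: x=0 → posterior Beta(31/4, 42/5)
obs 13: x=1 → posterior Beta(35/4, 42/5)
obs 14: x=1 → posterior Beta(39/4, 42/5)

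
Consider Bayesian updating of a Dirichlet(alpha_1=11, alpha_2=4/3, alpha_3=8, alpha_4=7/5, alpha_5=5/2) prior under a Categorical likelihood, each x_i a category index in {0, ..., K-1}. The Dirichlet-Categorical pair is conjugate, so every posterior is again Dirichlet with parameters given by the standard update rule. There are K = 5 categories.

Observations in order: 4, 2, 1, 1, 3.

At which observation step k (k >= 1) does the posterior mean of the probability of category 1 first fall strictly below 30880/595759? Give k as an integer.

obs 1: x=4 → posterior Dirichlet(11, 4/3, 8, 7/5, 7/2)
obs 2: x=2 → posterior Dirichlet(11, 4/3, 9, 7/5, 7/2)
obs 3: x=1 → posterior Dirichlet(11, 7/3, 9, 7/5, 7/2)
obs 4: x=1 → posterior Dirichlet(11, 10/3, 9, 7/5, 7/2)
obs 5: x=3 → posterior Dirichlet(11, 10/3, 9, 12/5, 7/2)

k = 2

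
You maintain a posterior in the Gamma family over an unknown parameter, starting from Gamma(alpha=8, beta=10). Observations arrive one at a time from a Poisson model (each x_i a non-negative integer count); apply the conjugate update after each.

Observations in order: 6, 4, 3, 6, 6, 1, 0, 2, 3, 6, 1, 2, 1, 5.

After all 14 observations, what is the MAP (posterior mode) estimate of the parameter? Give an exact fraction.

obs 1: x=6 → posterior Gamma(14, 11)
obs 2: x=4 → posterior Gamma(18, 12)
obs 3: x=3 → posterior Gamma(21, 13)
obs 4: x=6 → posterior Gamma(27, 14)
obs 5: x=6 → posterior Gamma(33, 15)
obs 6: x=1 → posterior Gamma(34, 16)
obs 7: x=0 → posterior Gamma(34, 17)
obs 8: x=2 → posterior Gamma(36, 18)
obs 9: x=3 → posterior Gamma(39, 19)
obs 10: x=6 → posterior Gamma(45, 20)
obs 11: x=1 → posterior Gamma(46, 21)
obs 12: x=2 → posterior Gamma(48, 22)
obs 13: x=1 → posterior Gamma(49, 23)
obs 14: x=5 → posterior Gamma(54, 24)

53/24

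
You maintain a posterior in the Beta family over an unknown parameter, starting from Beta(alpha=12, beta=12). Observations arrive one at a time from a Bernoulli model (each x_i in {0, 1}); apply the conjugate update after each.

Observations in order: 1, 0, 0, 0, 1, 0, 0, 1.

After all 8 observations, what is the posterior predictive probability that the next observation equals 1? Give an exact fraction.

obs 1: x=1 → posterior Beta(13, 12)
obs 2: x=0 → posterior Beta(13, 13)
obs 3: x=0 → posterior Beta(13, 14)
obs 4: x=0 → posterior Beta(13, 15)
obs 5: x=1 → posterior Beta(14, 15)
obs 6: x=0 → posterior Beta(14, 16)
obs 7: x=0 → posterior Beta(14, 17)
obs 8: x=1 → posterior Beta(15, 17)

15/32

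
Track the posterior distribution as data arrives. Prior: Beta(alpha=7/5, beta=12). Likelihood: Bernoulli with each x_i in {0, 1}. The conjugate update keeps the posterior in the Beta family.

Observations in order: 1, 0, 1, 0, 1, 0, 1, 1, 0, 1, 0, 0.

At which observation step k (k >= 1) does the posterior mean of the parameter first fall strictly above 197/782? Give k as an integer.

obs 1: x=1 → posterior Beta(12/5, 12)
obs 2: x=0 → posterior Beta(12/5, 13)
obs 3: x=1 → posterior Beta(17/5, 13)
obs 4: x=0 → posterior Beta(17/5, 14)
obs 5: x=1 → posterior Beta(22/5, 14)
obs 6: x=0 → posterior Beta(22/5, 15)
obs 7: x=1 → posterior Beta(27/5, 15)
obs 8: x=1 → posterior Beta(32/5, 15)
obs 9: x=0 → posterior Beta(32/5, 16)
obs 10: x=1 → posterior Beta(37/5, 16)
obs 11: x=0 → posterior Beta(37/5, 17)
obs 12: x=0 → posterior Beta(37/5, 18)

k = 7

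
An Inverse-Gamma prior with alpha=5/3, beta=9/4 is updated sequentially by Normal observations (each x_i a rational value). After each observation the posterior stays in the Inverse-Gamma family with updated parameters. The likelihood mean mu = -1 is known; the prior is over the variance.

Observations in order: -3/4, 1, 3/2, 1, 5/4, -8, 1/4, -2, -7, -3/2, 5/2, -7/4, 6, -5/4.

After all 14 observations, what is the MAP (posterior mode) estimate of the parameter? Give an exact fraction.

obs 1: x=-3/4 → posterior Inverse-Gamma(13/6, 73/32)
obs 2: x=1 → posterior Inverse-Gamma(8/3, 137/32)
obs 3: x=3/2 → posterior Inverse-Gamma(19/6, 237/32)
obs 4: x=1 → posterior Inverse-Gamma(11/3, 301/32)
obs 5: x=5/4 → posterior Inverse-Gamma(25/6, 191/16)
obs 6: x=-8 → posterior Inverse-Gamma(14/3, 583/16)
obs 7: x=1/4 → posterior Inverse-Gamma(31/6, 1191/32)
obs 8: x=-2 → posterior Inverse-Gamma(17/3, 1207/32)
obs 9: x=-7 → posterior Inverse-Gamma(37/6, 1783/32)
obs 10: x=-3/2 → posterior Inverse-Gamma(20/3, 1787/32)
obs 11: x=5/2 → posterior Inverse-Gamma(43/6, 1983/32)
obs 12: x=-7/4 → posterior Inverse-Gamma(23/3, 249/4)
obs 13: x=6 → posterior Inverse-Gamma(49/6, 347/4)
obs 14: x=-5/4 → posterior Inverse-Gamma(26/3, 2777/32)

8331/928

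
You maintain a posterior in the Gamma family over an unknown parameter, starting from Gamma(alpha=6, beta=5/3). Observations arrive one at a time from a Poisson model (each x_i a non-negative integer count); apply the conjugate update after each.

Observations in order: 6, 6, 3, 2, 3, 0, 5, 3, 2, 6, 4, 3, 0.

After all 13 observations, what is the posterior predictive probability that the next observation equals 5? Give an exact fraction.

235842271496116366766429206023691353373890833013155927610117184435479979048851132980920320/1964646091275539904279119736306505958748009916273027485240785393524212570180716875476665569

obs 1: x=6 → posterior Gamma(12, 8/3)
obs 2: x=6 → posterior Gamma(18, 11/3)
obs 3: x=3 → posterior Gamma(21, 14/3)
obs 4: x=2 → posterior Gamma(23, 17/3)
obs 5: x=3 → posterior Gamma(26, 20/3)
obs 6: x=0 → posterior Gamma(26, 23/3)
obs 7: x=5 → posterior Gamma(31, 26/3)
obs 8: x=3 → posterior Gamma(34, 29/3)
obs 9: x=2 → posterior Gamma(36, 32/3)
obs 10: x=6 → posterior Gamma(42, 35/3)
obs 11: x=4 → posterior Gamma(46, 38/3)
obs 12: x=3 → posterior Gamma(49, 41/3)
obs 13: x=0 → posterior Gamma(49, 44/3)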